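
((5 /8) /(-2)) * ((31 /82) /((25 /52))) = -0.25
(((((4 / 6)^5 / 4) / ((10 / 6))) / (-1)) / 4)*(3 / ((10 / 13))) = -13 / 675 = -0.02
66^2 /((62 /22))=47916 /31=1545.68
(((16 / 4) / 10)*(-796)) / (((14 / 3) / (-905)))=432228 / 7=61746.86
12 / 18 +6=20 / 3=6.67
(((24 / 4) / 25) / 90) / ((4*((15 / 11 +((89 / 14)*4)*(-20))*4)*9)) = -77 / 2108970000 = -0.00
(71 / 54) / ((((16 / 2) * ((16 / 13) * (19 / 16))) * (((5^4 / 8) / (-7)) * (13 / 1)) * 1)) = -497 / 641250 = -0.00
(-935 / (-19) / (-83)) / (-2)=935 / 3154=0.30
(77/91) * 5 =55/13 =4.23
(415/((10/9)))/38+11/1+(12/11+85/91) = 1738635/76076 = 22.85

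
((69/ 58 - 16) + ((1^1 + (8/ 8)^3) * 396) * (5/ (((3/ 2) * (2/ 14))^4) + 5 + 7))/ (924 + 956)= 985329677/ 981360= 1004.05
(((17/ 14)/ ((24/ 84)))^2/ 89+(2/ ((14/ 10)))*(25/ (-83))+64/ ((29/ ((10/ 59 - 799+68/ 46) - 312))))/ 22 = -79717879481379/ 716286305504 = -111.29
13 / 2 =6.50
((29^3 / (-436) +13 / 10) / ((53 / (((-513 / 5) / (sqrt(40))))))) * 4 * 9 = 549935487 * sqrt(10) / 2888500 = 602.06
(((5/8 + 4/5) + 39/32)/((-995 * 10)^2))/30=141/158404000000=0.00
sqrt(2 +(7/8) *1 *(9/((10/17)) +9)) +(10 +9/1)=23.82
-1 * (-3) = 3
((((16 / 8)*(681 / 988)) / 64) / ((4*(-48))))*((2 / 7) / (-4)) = 227 / 28327936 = 0.00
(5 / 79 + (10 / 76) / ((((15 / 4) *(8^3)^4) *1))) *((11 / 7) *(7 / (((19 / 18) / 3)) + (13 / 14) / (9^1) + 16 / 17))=91794829859017182271 / 44078103736451334144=2.08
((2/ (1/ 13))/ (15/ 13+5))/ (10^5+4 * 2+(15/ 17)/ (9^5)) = 56549259/ 1338551075720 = 0.00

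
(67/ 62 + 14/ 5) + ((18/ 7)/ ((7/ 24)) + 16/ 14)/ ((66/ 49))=115339/ 10230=11.27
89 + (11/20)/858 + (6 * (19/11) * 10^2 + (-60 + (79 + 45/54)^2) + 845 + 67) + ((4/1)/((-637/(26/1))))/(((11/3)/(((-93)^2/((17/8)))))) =350331175279/42882840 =8169.50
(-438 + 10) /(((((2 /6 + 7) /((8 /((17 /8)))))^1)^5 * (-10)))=1744897572864 /1143346948535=1.53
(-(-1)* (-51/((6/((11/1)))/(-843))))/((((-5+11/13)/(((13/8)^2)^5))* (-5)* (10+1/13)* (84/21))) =1224244478931009107/101275328839680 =12088.28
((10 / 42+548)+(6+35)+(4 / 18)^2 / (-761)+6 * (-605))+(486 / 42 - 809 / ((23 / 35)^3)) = -30869458622738 / 5249902329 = -5880.01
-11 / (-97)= 11 / 97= 0.11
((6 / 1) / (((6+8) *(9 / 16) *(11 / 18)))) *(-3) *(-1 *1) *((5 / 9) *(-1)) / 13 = -160 / 1001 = -0.16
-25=-25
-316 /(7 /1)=-316 /7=-45.14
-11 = -11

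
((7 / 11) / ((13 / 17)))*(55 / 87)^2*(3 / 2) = 32725 / 65598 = 0.50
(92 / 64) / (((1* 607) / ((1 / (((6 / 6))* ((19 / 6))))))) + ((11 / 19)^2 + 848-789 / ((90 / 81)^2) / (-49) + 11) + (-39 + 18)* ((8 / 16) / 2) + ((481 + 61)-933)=476.13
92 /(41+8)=92 /49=1.88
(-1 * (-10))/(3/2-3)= -20/3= -6.67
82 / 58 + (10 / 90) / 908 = 335081 / 236988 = 1.41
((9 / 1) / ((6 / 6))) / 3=3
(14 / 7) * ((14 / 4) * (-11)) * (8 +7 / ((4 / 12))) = -2233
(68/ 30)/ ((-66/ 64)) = -1088/ 495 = -2.20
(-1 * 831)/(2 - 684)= 831/682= 1.22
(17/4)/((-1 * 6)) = -17/24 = -0.71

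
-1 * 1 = -1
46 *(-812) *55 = -2054360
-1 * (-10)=10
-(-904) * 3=2712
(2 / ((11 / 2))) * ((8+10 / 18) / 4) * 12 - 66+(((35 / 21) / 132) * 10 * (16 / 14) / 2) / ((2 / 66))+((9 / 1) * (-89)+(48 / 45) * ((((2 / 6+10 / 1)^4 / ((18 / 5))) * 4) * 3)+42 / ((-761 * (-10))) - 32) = 769907174588 / 19416915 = 39651.36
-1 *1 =-1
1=1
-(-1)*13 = 13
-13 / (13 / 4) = -4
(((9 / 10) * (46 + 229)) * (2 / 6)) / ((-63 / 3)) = -55 / 14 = -3.93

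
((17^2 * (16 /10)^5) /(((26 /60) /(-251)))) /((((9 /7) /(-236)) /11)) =86388159807488 /24375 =3544129633.13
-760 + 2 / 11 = -8358 / 11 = -759.82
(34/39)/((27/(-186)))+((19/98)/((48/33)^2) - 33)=-342672859/8805888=-38.91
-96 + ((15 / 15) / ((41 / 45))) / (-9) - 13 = -4474 / 41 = -109.12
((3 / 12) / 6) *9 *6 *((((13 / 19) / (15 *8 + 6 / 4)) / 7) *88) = 572 / 3591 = 0.16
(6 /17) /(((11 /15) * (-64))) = -45 /5984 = -0.01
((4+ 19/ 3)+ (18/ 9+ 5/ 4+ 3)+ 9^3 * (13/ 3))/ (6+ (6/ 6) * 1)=453.65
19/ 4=4.75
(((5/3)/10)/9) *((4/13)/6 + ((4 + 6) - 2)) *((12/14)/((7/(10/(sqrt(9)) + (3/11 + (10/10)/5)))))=197192/2837835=0.07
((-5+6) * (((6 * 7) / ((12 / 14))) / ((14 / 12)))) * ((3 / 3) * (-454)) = -19068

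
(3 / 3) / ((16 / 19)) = 19 / 16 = 1.19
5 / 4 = 1.25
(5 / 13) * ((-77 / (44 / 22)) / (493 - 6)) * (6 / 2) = -1155 / 12662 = -0.09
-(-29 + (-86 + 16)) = 99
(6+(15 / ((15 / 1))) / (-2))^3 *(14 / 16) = 9317 / 64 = 145.58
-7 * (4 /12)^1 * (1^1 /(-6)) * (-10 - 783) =-5551 /18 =-308.39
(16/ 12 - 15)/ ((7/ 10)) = -410/ 21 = -19.52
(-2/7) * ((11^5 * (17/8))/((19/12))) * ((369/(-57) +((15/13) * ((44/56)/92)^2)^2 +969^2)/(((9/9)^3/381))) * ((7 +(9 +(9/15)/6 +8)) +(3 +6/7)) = -2674509345429627712667328244768257/4330119059075031040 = -617652611612239.87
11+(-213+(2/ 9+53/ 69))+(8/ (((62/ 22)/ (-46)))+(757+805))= 7895539/ 6417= 1230.41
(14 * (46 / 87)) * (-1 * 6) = -1288 / 29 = -44.41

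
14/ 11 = 1.27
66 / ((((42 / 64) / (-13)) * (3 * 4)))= -2288 / 21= -108.95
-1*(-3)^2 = -9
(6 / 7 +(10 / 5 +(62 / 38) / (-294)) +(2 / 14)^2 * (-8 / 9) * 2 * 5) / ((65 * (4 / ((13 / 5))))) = 44747 / 1675800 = 0.03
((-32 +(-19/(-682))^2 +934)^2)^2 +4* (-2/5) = 154907571859982910262257225750017797/234015703553000785306880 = 661953747154.83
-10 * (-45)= 450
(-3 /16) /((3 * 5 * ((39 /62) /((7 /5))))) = -217 /7800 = -0.03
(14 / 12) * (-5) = -35 / 6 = -5.83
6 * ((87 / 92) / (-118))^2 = 22707 / 58926368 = 0.00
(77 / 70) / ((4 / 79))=869 / 40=21.72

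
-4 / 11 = -0.36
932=932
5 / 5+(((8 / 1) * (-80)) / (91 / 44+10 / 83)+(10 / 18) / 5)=-20955590 / 71937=-291.30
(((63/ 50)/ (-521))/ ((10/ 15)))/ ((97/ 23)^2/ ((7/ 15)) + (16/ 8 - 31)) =-699867/ 1758270800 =-0.00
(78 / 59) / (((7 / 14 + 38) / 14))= 312 / 649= 0.48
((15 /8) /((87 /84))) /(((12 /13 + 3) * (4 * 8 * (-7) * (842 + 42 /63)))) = -195 /79763456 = -0.00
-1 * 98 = -98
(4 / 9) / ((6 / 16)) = 32 / 27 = 1.19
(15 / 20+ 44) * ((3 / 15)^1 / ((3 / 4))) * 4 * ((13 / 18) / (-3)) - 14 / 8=-21451 / 1620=-13.24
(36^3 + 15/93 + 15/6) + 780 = 2941197/62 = 47438.66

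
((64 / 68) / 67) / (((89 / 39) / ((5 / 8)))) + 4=405874 / 101371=4.00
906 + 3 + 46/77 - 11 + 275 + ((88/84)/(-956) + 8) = 130469501/110418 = 1181.60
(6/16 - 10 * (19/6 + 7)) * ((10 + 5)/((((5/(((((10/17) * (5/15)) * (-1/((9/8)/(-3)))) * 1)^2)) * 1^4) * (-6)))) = 57200/4131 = 13.85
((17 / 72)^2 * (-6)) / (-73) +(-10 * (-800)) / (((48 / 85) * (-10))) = -89351711 / 63072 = -1416.66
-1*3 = -3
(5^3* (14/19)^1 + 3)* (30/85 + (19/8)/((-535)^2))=24826595261/739605400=33.57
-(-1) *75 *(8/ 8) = 75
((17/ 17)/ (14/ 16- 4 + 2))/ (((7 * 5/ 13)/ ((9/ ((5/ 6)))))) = -624/ 175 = -3.57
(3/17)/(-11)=-3/187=-0.02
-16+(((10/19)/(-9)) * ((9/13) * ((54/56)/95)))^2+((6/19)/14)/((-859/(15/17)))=-1008602109058865/63037541196812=-16.00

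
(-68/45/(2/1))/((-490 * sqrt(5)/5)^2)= -0.00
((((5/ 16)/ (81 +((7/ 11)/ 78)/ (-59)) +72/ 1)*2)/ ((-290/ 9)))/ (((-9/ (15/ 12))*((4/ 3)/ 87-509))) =-4251496599/ 3486171628000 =-0.00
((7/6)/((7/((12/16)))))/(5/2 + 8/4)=1/36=0.03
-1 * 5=-5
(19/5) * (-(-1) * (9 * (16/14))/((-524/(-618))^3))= 5045120559/78683185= 64.12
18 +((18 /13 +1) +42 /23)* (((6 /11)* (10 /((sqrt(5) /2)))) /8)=3777* sqrt(5) /3289 +18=20.57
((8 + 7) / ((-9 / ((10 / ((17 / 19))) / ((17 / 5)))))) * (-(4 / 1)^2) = 76000 / 867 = 87.66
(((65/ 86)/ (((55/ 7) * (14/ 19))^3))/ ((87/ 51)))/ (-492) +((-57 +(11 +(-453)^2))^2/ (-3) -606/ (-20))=-4582963825173433019359/ 326640177600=-14030618826.03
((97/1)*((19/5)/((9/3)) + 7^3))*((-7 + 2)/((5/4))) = -2003632/15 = -133575.47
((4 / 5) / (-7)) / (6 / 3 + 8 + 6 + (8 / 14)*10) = -1 / 190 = -0.01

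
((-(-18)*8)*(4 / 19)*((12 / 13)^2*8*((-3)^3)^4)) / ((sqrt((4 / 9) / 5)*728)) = 66119763456*sqrt(5) / 292201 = 505981.45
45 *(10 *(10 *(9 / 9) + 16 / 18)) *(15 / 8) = 18375 / 2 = 9187.50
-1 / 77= -0.01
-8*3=-24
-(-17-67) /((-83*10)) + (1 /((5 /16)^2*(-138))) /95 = -1387174 /13601625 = -0.10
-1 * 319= -319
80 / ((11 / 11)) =80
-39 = -39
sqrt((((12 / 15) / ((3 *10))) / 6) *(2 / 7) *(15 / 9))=sqrt(210) / 315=0.05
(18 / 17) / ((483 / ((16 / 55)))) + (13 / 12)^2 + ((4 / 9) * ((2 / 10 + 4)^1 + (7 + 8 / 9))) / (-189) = 6035636461 / 5267520720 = 1.15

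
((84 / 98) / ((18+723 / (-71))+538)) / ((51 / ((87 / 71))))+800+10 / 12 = 22158772679 / 27669642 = 800.83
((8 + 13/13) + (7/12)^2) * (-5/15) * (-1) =1345/432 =3.11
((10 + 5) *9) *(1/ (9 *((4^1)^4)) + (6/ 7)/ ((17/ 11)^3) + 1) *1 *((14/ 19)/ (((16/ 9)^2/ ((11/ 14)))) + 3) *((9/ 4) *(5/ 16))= 1020762052323975/ 2740679868416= 372.45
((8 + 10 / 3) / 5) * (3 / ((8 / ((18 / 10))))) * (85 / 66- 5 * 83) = -278511 / 440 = -632.98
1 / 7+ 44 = 309 / 7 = 44.14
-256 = -256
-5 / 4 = -1.25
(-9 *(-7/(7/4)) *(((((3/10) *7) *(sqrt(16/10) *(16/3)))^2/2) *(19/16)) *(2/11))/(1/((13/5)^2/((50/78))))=7068926592/859375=8225.66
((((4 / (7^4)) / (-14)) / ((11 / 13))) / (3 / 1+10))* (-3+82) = -158 / 184877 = -0.00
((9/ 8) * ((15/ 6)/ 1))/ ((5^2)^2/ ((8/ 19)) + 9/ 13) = 585/ 308894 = 0.00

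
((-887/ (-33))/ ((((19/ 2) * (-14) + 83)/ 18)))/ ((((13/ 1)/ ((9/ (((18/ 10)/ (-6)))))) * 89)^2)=-95796/ 14725139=-0.01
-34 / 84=-17 / 42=-0.40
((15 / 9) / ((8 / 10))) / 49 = 25 / 588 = 0.04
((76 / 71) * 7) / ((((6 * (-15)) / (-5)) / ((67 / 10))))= 8911 / 3195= 2.79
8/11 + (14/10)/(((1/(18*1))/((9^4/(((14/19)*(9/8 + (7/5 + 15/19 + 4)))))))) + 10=625508198/20383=30687.74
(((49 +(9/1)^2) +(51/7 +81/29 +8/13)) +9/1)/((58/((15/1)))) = 5925645/153062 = 38.71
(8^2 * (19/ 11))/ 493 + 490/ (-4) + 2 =-120.28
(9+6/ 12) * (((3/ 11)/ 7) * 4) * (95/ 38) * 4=1140/ 77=14.81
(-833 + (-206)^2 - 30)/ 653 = 41573/ 653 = 63.66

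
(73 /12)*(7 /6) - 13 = -5.90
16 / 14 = 8 / 7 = 1.14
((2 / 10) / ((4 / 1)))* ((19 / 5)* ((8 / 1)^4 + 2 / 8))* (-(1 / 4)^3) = -62263 / 5120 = -12.16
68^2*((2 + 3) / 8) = 2890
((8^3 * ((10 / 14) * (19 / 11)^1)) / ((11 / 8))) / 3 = 389120 / 2541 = 153.14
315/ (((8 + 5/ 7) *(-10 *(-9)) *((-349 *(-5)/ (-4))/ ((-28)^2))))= -76832/ 106445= -0.72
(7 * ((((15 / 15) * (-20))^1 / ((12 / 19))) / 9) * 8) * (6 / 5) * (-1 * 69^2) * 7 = 7879984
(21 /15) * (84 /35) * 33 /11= 252 /25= 10.08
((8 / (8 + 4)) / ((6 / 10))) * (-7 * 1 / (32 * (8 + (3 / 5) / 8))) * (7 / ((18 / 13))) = -15925 / 104652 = -0.15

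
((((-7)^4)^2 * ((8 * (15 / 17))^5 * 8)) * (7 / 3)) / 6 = 446278610534400000 / 1419857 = 314312364227.10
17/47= 0.36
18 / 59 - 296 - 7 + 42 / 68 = -302.08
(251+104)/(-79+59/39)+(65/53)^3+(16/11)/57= -764817391801/282091246338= -2.71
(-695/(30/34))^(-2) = 9/5583769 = 0.00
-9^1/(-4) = 2.25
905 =905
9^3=729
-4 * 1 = -4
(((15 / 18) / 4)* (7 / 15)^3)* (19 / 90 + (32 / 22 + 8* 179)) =30.35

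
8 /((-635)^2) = 8 /403225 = 0.00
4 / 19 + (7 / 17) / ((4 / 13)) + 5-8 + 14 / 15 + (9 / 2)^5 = 1844.76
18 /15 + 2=16 /5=3.20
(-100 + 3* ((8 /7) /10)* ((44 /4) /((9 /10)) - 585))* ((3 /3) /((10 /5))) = -3112 /21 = -148.19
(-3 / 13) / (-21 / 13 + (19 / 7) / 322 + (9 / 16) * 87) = -54096 / 11095037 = -0.00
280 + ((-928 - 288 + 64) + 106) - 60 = -826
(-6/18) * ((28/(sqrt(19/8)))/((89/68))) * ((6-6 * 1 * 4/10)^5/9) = -266499072 * sqrt(38)/5284375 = -310.88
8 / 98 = 4 / 49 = 0.08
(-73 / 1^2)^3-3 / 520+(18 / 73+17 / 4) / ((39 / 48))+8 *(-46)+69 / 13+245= -14771343059 / 37960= -389129.16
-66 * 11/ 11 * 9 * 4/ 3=-792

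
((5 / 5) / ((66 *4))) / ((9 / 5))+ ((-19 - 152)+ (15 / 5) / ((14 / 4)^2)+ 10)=-18715507 / 116424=-160.75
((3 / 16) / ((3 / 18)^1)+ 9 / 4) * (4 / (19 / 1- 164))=-0.09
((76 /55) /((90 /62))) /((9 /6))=4712 /7425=0.63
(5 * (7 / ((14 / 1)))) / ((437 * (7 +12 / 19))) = 1 / 1334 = 0.00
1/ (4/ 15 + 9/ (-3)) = -15/ 41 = -0.37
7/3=2.33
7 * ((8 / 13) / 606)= 28 / 3939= 0.01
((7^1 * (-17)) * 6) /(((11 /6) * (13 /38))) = -162792 /143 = -1138.41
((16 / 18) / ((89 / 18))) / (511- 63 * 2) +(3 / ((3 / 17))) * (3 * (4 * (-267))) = -1866346004 / 34265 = -54468.00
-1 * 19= -19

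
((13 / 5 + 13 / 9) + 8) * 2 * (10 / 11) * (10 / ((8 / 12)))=10840 / 33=328.48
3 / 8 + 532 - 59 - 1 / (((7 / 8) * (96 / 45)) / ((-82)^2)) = -175211 / 56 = -3128.77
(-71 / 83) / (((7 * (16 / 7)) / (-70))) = 2485 / 664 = 3.74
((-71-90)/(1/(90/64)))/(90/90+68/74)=-268065/2272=-117.99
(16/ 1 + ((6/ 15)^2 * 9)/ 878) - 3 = 142693/ 10975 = 13.00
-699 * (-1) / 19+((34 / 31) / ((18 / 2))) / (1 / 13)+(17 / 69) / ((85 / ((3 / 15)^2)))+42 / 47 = 28127171174 / 716297625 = 39.27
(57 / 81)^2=361 / 729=0.50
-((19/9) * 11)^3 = -9129329/729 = -12523.09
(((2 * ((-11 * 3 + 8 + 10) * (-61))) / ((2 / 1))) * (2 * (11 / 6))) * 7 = 23485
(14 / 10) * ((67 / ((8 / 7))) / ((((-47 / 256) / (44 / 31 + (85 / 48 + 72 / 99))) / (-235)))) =421018486 / 1023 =411552.77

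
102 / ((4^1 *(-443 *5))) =-51 / 4430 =-0.01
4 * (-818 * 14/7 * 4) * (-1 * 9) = 235584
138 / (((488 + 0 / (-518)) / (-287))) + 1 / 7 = -138377 / 1708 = -81.02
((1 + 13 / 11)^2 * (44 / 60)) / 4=48 / 55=0.87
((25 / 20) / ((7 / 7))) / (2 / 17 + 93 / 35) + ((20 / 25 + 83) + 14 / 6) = 86.58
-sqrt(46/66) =-0.83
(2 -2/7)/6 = 2/7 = 0.29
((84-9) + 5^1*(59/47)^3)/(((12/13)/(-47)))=-28644265/6627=-4322.36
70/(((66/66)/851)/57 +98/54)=3055941/79229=38.57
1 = 1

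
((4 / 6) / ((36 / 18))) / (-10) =-1 / 30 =-0.03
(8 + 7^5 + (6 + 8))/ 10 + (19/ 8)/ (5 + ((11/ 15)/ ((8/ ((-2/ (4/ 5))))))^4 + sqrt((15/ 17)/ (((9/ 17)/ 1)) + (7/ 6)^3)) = 1683.25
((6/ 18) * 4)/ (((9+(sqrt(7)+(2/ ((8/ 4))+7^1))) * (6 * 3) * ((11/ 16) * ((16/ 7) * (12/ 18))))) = 119/ 27918 -7 * sqrt(7)/ 27918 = 0.00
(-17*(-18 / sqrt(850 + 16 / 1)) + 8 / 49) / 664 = 1 / 4067 + 153*sqrt(866) / 287512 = 0.02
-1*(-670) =670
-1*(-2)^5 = 32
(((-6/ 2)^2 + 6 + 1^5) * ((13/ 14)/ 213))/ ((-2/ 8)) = -416/ 1491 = -0.28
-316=-316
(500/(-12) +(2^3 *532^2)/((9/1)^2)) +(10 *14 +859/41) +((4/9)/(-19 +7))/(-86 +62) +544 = 28616.27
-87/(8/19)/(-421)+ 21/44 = 0.97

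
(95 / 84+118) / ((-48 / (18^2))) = -90063 / 112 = -804.13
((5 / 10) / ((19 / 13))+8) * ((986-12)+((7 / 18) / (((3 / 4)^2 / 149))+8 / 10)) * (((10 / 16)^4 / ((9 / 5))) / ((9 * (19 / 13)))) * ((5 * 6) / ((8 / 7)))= 19675186496875 / 12935282688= 1521.05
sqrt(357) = 18.89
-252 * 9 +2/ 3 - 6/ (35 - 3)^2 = -3482633/ 1536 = -2267.34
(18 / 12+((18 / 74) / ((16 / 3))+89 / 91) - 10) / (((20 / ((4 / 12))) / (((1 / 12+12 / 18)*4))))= -402767 / 1077440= -0.37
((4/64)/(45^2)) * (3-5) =-1/16200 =-0.00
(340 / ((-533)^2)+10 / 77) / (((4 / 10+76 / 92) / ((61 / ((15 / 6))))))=2681666140 / 1028118091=2.61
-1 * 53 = -53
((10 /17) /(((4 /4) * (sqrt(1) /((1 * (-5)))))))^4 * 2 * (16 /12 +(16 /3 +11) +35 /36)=2096875000 /751689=2789.55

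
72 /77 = 0.94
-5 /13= -0.38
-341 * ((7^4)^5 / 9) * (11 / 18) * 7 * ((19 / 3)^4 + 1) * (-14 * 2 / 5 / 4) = 956220832449661423589466599 / 32805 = 29148630771213577917679.21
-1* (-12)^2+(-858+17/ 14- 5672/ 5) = -149463/ 70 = -2135.19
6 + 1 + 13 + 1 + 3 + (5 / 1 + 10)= 39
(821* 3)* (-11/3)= -9031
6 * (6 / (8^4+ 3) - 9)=-221310 / 4099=-53.99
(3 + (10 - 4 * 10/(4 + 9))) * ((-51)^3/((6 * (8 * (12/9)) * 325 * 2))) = -17111979/540800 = -31.64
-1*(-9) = 9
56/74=28/37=0.76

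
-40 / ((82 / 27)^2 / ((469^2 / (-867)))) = 1100.24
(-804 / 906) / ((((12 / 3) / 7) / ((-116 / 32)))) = 13601 / 2416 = 5.63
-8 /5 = -1.60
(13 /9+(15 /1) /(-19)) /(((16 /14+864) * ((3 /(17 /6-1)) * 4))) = 539 /4660092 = 0.00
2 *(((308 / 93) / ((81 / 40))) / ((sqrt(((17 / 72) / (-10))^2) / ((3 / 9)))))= 1971200 / 42687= 46.18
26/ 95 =0.27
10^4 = 10000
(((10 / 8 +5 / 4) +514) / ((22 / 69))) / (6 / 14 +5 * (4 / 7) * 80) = 71277 / 10076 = 7.07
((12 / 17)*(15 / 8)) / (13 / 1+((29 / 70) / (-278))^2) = 8520561000 / 83690857897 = 0.10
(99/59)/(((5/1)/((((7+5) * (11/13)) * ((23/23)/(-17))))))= -0.20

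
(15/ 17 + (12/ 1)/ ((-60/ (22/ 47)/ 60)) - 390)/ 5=-78.95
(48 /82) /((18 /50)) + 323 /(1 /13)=516677 /123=4200.63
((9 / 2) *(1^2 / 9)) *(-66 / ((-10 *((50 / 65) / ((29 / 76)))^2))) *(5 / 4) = 4690257 / 4620800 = 1.02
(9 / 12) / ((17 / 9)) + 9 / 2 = 4.90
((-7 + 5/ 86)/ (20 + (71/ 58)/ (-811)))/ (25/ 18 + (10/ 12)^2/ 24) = -1347920928/ 5505643675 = -0.24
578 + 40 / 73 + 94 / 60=580.11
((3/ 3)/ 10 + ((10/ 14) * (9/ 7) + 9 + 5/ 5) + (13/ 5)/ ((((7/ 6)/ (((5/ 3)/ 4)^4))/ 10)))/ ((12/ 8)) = 4949111/ 635040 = 7.79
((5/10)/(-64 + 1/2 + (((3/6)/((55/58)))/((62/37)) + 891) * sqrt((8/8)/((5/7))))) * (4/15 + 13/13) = 369192175/10173237807426 + 1036429603 * sqrt(35)/10173237807426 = 0.00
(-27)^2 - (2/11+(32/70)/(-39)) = 10943381/15015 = 728.83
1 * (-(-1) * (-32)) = -32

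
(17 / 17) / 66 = 1 / 66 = 0.02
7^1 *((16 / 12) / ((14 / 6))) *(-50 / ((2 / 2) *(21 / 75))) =-5000 / 7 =-714.29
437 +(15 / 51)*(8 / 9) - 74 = 55579 / 153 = 363.26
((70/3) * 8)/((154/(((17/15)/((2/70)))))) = 4760/99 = 48.08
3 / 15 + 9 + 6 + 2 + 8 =126 / 5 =25.20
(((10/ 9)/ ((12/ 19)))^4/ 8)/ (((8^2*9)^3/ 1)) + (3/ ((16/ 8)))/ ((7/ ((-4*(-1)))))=77998047291497863/ 90997721174900736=0.86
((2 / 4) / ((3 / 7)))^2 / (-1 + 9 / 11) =-7.49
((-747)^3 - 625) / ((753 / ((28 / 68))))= -2917833436 / 12801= -227937.93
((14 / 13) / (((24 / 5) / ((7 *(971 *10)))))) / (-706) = -21.60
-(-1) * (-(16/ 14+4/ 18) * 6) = -172/ 21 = -8.19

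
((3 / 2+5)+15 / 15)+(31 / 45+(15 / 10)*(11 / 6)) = 1969 / 180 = 10.94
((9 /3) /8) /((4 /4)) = 3 /8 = 0.38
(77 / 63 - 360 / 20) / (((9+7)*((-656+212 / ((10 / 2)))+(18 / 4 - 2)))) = 755 / 439992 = 0.00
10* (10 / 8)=12.50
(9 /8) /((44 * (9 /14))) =7 /176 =0.04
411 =411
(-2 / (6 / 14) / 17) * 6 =-28 / 17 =-1.65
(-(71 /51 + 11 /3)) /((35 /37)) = -3182 /595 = -5.35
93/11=8.45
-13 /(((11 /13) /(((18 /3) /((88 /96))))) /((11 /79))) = -12168 /869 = -14.00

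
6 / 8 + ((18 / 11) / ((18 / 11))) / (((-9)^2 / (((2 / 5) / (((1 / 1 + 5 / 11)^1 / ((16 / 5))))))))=6163 / 8100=0.76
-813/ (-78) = 271/ 26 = 10.42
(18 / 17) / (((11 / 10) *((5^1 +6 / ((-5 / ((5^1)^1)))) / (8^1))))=-7.70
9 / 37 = 0.24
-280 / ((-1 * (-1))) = -280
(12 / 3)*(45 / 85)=36 / 17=2.12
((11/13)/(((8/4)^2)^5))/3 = 11/39936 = 0.00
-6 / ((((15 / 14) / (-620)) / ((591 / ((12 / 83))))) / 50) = 709633400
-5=-5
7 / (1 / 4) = 28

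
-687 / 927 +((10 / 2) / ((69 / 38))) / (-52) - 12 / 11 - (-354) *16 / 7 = 3828612687 / 4742738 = 807.26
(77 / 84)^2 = 121 / 144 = 0.84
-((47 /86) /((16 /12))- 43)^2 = -214651801 /118336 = -1813.92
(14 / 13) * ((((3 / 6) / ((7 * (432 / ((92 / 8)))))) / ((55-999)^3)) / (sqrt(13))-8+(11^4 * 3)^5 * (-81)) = -185384334103606101255446074 / 13-23 * sqrt(13) / 122833387782144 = -14260333392585084711957390.00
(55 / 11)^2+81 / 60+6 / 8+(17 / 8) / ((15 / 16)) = 881 / 30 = 29.37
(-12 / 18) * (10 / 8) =-5 / 6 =-0.83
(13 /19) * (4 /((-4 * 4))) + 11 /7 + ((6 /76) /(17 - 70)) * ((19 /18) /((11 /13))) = 325319 /232617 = 1.40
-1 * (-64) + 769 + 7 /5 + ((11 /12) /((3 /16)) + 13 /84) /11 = 11571139 /13860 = 834.86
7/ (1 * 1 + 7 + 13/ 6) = 42/ 61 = 0.69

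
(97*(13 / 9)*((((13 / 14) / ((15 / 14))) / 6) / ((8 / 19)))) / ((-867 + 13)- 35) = -311467 / 5760720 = -0.05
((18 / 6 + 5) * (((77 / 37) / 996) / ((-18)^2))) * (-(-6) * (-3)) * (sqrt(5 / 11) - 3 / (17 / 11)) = 847 / 469863 - 7 * sqrt(55) / 82917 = 0.00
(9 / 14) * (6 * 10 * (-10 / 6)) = -450 / 7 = -64.29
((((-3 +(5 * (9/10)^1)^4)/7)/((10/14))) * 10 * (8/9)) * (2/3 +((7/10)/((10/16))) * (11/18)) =659984/675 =977.75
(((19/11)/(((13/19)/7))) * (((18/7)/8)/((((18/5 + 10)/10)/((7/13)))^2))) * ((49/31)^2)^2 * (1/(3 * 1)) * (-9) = -1720803907501875/103201816800368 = -16.67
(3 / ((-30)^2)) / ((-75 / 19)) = -19 / 22500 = -0.00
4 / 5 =0.80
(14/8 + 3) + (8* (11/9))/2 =347/36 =9.64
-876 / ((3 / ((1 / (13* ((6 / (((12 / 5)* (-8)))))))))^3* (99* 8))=149504 / 244690875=0.00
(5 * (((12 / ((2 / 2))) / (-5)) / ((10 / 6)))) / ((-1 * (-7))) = -36 / 35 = -1.03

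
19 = 19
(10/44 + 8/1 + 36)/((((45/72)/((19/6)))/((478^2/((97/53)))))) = 447742273048/16005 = 27975149.83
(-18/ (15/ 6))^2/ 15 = 432/ 125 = 3.46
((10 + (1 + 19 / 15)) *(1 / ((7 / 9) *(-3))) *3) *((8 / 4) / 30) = -184 / 175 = -1.05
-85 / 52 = -1.63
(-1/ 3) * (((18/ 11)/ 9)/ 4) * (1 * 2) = -1/ 33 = -0.03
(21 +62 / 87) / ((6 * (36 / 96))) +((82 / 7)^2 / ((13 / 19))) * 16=1605340340 / 498771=3218.59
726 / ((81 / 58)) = 14036 / 27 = 519.85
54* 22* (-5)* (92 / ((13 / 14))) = -7650720 / 13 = -588516.92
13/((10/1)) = 13/10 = 1.30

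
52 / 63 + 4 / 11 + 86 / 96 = 23117 / 11088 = 2.08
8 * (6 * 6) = 288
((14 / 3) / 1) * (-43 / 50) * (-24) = 2408 / 25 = 96.32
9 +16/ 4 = 13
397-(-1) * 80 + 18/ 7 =3357/ 7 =479.57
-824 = -824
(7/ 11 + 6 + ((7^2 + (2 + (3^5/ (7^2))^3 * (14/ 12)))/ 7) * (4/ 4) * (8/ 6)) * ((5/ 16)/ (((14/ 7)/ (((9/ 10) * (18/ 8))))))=13.75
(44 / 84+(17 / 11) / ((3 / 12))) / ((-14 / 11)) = -1549 / 294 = -5.27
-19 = -19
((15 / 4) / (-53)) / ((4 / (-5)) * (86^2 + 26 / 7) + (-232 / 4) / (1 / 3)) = 0.00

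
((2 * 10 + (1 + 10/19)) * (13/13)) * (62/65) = 25358/1235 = 20.53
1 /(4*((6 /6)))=1 /4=0.25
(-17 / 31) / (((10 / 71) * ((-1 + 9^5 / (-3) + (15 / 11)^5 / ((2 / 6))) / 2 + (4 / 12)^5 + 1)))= 47236419351 / 119304879275095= 0.00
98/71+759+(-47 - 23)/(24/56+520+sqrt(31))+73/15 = 343 * sqrt(31)/1326993+120143695681/157027505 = 765.11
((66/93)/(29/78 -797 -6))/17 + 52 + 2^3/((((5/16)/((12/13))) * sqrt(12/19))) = 256 * sqrt(57)/65 + 1715625704/32992835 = 81.73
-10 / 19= -0.53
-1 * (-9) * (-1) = -9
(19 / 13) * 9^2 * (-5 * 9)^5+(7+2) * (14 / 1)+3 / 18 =-1703932696409 / 78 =-21845290979.60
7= 7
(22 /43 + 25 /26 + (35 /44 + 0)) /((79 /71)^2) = 281282759 /153503636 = 1.83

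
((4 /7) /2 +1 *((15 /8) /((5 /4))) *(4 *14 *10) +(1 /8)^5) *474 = 45679707771 /114688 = 398295.44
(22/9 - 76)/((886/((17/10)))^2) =-95659/353248200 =-0.00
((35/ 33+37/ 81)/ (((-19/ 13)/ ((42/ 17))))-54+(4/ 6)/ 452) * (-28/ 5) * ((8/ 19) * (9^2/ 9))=137347886032/ 114424365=1200.34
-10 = -10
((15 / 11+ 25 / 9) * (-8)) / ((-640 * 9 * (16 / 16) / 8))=41 / 891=0.05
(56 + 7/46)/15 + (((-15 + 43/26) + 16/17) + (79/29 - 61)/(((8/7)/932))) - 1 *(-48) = -34997832073/737035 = -47484.63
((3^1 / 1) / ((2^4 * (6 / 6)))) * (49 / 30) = 49 / 160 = 0.31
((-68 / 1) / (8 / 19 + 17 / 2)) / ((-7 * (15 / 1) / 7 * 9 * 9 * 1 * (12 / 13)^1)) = 0.01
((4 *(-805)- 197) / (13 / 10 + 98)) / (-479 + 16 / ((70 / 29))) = 398650 / 5472423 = 0.07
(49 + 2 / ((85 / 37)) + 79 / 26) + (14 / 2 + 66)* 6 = 1084909 / 2210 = 490.91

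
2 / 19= 0.11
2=2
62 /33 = 1.88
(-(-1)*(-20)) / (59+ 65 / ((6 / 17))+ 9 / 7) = -840 / 10267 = -0.08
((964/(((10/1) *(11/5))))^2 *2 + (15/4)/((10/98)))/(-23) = -1876379/11132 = -168.56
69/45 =23/15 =1.53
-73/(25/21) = -1533/25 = -61.32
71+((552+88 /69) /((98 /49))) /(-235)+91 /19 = 22986928 /308085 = 74.61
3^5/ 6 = 81/ 2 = 40.50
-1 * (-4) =4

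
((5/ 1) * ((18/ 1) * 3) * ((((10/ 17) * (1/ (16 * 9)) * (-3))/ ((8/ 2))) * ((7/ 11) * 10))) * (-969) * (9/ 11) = 4173.42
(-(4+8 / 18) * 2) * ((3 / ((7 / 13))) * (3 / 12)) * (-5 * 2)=2600 / 21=123.81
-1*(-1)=1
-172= -172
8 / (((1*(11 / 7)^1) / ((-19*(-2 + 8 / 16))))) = 1596 / 11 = 145.09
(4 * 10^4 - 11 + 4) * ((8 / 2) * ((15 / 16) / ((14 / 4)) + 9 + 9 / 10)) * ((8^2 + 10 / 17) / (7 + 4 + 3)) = 7504103.12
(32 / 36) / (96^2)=1 / 10368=0.00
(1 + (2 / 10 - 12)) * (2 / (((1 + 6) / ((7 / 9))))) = -12 / 5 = -2.40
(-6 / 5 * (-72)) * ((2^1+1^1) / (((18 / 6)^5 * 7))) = 16 / 105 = 0.15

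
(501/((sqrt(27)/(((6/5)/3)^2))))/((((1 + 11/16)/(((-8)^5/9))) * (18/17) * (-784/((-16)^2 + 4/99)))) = 4716165332992 * sqrt(3)/795685275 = 10266.17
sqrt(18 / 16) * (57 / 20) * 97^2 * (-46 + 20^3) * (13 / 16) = 83183755239 * sqrt(2) / 640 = 183811866.92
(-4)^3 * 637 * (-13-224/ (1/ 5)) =46190144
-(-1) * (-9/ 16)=-9/ 16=-0.56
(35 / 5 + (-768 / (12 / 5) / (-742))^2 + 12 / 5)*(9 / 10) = 59374143 / 6882050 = 8.63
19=19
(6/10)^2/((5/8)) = 72/125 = 0.58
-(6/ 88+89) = -3919/ 44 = -89.07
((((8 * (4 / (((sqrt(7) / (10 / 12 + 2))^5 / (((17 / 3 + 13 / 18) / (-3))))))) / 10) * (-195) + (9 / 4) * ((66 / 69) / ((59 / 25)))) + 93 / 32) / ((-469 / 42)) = -2122686215 * sqrt(7) / 33506298 - 497403 / 1454704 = -167.96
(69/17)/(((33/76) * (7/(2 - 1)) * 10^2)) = 437/32725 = 0.01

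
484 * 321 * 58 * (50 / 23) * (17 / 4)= 1914861300 / 23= 83254839.13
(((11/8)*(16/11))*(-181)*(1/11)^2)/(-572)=181/34606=0.01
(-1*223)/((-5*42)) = 223/210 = 1.06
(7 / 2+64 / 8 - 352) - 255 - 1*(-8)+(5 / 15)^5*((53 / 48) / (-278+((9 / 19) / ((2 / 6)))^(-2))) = -35879801 / 61072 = -587.50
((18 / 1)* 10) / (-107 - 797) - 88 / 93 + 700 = 14688527 / 21018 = 698.85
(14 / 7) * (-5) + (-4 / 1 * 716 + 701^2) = 488527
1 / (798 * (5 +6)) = 1 / 8778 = 0.00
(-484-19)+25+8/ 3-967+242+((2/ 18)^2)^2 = -7875386/ 6561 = -1200.33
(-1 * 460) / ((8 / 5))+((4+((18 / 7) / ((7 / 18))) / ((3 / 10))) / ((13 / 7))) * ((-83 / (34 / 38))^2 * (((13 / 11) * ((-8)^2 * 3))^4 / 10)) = 861303768911692805593 / 26926130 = 31987655445163.97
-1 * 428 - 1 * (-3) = -425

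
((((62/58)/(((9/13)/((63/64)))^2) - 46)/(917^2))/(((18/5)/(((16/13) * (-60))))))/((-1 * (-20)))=26036765/486935275008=0.00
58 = 58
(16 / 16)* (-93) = -93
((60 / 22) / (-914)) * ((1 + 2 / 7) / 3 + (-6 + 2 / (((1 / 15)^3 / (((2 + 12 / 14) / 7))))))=-2020905 / 246323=-8.20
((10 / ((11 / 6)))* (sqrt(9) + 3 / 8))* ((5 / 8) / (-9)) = -225 / 176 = -1.28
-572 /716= -0.80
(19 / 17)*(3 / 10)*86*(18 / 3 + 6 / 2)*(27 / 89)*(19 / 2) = 11316267 / 15130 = 747.94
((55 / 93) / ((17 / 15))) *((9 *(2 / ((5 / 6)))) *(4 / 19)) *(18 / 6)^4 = 192.21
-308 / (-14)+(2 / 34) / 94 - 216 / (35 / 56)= -2585559 / 7990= -323.60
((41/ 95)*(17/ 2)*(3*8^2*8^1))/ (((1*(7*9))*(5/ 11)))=1962752/ 9975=196.77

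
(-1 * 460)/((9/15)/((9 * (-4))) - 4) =27600/241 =114.52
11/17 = 0.65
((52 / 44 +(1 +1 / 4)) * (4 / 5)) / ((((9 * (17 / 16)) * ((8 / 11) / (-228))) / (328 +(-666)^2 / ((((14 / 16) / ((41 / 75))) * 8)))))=-2230247.97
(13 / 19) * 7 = 91 / 19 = 4.79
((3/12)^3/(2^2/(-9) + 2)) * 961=8649/896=9.65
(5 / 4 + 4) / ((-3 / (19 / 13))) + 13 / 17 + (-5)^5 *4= -11051585 / 884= -12501.79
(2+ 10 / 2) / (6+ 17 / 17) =1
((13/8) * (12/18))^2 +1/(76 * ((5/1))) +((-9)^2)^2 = 89770571/13680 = 6562.18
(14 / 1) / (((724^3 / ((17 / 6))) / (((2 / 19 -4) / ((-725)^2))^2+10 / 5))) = 0.00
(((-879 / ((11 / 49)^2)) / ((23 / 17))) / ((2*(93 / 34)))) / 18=-203309477 / 1552914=-130.92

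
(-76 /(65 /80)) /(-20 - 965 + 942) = 1216 /559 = 2.18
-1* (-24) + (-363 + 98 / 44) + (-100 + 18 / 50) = -240027 / 550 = -436.41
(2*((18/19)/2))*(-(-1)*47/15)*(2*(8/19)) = 4512/1805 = 2.50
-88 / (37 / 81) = -7128 / 37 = -192.65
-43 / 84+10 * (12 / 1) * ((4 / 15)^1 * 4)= 127.49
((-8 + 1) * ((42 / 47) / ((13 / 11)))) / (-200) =1617 / 61100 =0.03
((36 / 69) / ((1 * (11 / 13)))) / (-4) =-39 / 253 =-0.15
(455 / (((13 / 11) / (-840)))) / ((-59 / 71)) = 22961400 / 59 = 389176.27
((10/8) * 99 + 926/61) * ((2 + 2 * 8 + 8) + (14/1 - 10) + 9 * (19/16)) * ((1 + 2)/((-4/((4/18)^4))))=-7356083/711504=-10.34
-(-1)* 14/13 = 14/13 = 1.08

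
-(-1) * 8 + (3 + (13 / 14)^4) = 451137 / 38416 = 11.74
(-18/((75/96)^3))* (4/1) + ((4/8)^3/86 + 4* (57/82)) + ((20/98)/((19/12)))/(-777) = -148.21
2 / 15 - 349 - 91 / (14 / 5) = -11441 / 30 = -381.37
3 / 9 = 1 / 3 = 0.33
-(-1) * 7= 7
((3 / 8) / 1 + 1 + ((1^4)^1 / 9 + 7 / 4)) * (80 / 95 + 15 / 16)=126053 / 21888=5.76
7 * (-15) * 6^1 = -630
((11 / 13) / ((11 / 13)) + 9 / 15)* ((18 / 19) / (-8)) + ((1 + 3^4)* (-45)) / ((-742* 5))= 28377 / 35245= 0.81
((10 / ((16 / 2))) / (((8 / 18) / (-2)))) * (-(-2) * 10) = -225 / 2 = -112.50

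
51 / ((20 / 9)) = 459 / 20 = 22.95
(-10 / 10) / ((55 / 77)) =-7 / 5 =-1.40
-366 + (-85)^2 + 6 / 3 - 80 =6781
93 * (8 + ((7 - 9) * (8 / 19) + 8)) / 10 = 13392 / 95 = 140.97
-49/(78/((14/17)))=-343/663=-0.52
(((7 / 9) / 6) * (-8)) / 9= -28 / 243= -0.12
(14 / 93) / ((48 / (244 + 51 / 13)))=22561 / 29016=0.78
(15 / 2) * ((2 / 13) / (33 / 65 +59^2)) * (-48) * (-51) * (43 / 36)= 109650 / 113149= 0.97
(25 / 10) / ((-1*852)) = -5 / 1704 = -0.00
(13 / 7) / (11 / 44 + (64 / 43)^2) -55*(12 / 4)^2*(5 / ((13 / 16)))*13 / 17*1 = -5052553084 / 2169727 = -2328.66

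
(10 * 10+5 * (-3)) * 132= 11220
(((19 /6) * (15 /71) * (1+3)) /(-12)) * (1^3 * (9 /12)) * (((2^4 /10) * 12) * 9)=-28.90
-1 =-1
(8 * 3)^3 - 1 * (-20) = 13844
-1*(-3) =3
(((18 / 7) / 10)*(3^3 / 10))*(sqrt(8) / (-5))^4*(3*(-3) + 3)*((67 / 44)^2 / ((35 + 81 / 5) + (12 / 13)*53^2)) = -42542253 / 113728278125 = -0.00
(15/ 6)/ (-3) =-5/ 6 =-0.83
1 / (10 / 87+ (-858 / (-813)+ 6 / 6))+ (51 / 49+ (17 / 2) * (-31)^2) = 40968979481 / 5014562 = 8170.00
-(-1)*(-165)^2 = 27225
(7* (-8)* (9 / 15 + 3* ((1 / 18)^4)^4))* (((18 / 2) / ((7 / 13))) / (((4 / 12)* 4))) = -1578713904255725273153 / 3748133675820810240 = -421.20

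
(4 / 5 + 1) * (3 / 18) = 3 / 10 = 0.30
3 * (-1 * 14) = -42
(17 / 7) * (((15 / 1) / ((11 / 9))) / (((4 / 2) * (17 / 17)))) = 2295 / 154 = 14.90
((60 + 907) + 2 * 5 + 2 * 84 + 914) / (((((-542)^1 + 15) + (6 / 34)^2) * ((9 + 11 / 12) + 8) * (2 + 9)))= -3570306 / 180087655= -0.02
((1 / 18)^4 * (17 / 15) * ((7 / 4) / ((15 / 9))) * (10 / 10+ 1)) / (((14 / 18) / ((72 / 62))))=17 / 502200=0.00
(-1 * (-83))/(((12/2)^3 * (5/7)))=581/1080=0.54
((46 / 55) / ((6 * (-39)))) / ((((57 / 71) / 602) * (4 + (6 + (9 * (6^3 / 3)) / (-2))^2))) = -491533 / 18546622380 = -0.00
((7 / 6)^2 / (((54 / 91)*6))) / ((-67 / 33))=-49049 / 260496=-0.19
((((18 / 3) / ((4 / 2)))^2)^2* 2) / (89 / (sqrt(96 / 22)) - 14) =108864 / 77723+57672* sqrt(33) / 77723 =5.66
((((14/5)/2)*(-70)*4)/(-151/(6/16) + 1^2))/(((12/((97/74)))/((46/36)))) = 109319/802530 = 0.14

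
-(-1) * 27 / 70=27 / 70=0.39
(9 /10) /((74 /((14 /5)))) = 63 /1850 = 0.03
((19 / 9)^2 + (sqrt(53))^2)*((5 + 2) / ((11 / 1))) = 32578 / 891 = 36.56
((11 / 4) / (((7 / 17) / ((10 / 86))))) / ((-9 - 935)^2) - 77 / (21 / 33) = -129824256089 / 1072927744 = -121.00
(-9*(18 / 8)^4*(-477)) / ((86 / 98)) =1380152277 / 11008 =125377.21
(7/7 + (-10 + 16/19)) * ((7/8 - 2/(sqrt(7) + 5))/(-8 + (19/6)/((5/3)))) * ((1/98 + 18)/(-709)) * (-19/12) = 1367875 * sqrt(7)/228873708 + 31461125/1830989664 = 0.03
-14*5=-70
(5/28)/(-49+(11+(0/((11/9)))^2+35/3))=-15/2212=-0.01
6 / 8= 3 / 4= 0.75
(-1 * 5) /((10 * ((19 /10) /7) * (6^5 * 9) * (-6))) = 35 /7978176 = 0.00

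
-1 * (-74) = 74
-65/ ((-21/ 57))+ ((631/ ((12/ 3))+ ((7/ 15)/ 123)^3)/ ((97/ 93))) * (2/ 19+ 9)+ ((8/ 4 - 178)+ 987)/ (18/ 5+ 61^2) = 3125990969998530685621/ 2011874409652684500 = 1553.77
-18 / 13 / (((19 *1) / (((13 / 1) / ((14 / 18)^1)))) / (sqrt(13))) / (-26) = 81 *sqrt(13) / 1729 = 0.17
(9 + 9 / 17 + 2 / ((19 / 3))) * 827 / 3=876620 / 323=2713.99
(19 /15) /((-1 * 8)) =-19 /120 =-0.16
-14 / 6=-7 / 3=-2.33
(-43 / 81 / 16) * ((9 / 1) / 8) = -43 / 1152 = -0.04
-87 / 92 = -0.95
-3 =-3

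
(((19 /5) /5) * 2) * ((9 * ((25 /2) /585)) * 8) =2.34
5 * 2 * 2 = 20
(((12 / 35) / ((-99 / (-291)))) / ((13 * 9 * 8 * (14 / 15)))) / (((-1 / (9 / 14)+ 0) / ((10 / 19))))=-1455 / 3727724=-0.00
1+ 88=89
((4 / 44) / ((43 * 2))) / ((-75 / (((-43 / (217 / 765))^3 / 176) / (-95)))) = -2207445291 / 751740850784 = -0.00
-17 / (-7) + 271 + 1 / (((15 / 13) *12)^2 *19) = 1178259583 / 4309200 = 273.43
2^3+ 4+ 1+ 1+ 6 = 20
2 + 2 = 4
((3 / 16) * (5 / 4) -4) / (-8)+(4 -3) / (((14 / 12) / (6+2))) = 26263 / 3584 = 7.33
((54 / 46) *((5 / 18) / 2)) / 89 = 15 / 8188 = 0.00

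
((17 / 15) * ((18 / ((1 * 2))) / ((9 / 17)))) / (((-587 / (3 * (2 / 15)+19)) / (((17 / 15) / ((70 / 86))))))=-20492123 / 23113125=-0.89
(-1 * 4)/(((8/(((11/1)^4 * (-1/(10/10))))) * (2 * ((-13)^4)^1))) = 14641/114244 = 0.13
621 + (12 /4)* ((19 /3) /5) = 3124 /5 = 624.80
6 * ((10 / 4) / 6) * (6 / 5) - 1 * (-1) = 4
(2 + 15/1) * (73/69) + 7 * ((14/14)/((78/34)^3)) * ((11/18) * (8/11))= 224008609/12279033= 18.24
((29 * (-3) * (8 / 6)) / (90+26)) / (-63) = 1 / 63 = 0.02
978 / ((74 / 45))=22005 / 37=594.73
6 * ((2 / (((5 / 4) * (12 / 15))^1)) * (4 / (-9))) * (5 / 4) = -20 / 3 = -6.67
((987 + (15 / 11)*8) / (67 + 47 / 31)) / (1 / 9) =340287 / 2596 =131.08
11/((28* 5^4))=11/17500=0.00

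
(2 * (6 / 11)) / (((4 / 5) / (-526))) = -7890 / 11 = -717.27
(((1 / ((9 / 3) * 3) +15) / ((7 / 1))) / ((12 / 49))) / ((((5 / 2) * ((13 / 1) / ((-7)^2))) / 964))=22484336 / 1755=12811.59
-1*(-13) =13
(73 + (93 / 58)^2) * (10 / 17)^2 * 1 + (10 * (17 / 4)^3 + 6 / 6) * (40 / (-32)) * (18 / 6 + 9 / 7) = -445523443775 / 108885952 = -4091.65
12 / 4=3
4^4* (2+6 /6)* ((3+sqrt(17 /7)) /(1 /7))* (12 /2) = 4608* sqrt(119)+96768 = 147035.35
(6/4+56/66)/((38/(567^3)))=9418020255/836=11265574.47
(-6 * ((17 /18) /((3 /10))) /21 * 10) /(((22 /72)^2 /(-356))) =34297.05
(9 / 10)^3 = 729 / 1000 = 0.73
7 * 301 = 2107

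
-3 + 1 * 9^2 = 78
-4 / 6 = -2 / 3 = -0.67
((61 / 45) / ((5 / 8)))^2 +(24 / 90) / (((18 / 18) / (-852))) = -11263856 / 50625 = -222.50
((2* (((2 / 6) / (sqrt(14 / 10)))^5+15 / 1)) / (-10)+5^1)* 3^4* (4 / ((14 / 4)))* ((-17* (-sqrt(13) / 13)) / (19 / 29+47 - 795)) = -638928* sqrt(13) / 1972243+19720* sqrt(455) / 2029438047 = -1.17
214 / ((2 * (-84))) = -107 / 84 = -1.27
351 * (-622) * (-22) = 4803084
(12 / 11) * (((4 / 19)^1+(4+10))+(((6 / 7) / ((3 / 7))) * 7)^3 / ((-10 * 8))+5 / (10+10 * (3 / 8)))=-247362 / 11495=-21.52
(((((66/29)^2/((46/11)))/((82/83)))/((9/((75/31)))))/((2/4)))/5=3314190/24584953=0.13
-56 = -56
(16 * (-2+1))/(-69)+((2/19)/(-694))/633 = 7419315/31995829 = 0.23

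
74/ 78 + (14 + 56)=2767/ 39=70.95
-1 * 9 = -9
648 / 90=36 / 5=7.20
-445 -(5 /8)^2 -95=-34585 /64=-540.39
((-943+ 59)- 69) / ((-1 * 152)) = 953 / 152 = 6.27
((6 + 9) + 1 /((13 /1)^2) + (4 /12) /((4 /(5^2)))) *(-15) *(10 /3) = -854.46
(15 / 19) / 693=5 / 4389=0.00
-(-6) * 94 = 564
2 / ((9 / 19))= 38 / 9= 4.22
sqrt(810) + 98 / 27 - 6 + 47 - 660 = -16615 / 27 + 9 * sqrt(10) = -586.91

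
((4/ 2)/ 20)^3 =1/ 1000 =0.00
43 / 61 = 0.70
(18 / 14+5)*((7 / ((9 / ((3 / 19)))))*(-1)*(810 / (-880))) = 27 / 38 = 0.71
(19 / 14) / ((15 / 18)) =57 / 35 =1.63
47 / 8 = 5.88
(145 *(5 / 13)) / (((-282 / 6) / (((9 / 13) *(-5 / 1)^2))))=-163125 / 7943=-20.54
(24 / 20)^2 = 36 / 25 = 1.44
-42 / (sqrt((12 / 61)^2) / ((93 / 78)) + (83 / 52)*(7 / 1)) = -4129944 / 1114895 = -3.70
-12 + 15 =3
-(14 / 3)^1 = -14 / 3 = -4.67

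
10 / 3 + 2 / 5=56 / 15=3.73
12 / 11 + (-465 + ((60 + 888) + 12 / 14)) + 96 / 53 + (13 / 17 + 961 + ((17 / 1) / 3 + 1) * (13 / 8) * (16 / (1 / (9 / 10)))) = 111317067 / 69377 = 1604.52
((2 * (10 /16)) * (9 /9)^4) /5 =1 /4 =0.25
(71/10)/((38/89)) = 6319/380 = 16.63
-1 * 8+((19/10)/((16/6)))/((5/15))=-469/80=-5.86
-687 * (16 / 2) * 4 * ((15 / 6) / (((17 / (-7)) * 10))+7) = -2577624 / 17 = -151624.94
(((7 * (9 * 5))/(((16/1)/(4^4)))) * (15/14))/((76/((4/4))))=1350/19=71.05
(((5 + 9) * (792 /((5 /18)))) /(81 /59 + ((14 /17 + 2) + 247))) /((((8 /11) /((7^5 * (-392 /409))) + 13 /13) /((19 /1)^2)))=81831937812695532 /1426440749875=57367.92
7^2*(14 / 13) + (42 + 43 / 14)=17807 / 182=97.84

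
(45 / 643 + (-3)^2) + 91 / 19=13.86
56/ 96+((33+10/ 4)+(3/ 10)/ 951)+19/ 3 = 806771/ 19020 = 42.42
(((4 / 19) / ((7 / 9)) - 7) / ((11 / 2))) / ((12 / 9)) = -2685 / 2926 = -0.92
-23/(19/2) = -46/19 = -2.42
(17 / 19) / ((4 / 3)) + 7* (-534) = -284037 / 76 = -3737.33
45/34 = 1.32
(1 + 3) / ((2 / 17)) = 34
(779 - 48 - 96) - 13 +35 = 657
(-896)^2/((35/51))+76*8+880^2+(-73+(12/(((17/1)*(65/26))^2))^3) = 733462501100569967/377149515625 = 1944752.60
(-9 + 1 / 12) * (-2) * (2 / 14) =107 / 42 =2.55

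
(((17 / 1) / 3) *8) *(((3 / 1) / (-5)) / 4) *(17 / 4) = -289 / 10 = -28.90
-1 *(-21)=21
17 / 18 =0.94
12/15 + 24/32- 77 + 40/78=-58451/780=-74.94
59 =59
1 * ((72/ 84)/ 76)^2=9/ 70756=0.00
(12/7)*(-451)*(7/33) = -164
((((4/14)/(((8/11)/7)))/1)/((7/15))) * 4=165/7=23.57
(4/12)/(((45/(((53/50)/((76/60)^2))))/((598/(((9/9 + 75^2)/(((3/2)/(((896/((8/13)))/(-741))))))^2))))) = 427869/7940822650880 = 0.00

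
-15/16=-0.94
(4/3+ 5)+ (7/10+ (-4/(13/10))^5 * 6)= -18353657177/11138790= -1647.72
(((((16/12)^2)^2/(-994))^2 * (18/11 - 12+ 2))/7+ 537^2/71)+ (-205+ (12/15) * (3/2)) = 2406999269270408/623941028865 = 3857.74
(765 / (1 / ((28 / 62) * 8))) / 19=85680 / 589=145.47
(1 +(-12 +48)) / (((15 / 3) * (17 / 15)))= 111 / 17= 6.53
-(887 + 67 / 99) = -87880 / 99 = -887.68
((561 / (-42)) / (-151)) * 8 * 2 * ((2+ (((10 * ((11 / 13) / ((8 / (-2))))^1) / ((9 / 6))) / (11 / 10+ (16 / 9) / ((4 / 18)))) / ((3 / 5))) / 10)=13870912 / 56269395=0.25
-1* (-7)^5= 16807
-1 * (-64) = 64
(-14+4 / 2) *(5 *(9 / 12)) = -45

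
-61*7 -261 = -688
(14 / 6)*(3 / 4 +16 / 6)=287 / 36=7.97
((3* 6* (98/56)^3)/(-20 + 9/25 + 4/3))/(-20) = 46305/175744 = 0.26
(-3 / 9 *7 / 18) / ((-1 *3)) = 7 / 162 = 0.04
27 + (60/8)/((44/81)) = 3591/88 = 40.81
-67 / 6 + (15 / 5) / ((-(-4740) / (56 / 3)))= -11.15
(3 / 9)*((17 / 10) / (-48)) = -17 / 1440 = -0.01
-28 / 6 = -14 / 3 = -4.67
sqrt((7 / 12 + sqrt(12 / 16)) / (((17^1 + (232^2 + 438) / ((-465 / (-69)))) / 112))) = 2*sqrt(3166256765 + 2713934370*sqrt(3)) / 1250661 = 0.14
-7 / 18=-0.39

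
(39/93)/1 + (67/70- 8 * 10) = -170613/2170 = -78.62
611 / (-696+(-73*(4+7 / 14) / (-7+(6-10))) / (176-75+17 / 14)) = -1068639 / 1216793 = -0.88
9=9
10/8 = 5/4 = 1.25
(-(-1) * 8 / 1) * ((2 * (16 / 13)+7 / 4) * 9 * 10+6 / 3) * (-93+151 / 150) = -273413386 / 975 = -280423.99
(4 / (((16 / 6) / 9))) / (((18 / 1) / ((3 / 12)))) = 3 / 16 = 0.19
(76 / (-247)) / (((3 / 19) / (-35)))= 2660 / 39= 68.21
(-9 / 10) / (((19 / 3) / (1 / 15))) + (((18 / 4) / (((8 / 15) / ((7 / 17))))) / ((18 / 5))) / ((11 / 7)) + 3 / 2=2.10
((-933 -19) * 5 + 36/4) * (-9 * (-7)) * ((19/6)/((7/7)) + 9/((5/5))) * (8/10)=-14566566/5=-2913313.20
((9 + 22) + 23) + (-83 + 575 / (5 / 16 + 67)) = -20.46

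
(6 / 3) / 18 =1 / 9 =0.11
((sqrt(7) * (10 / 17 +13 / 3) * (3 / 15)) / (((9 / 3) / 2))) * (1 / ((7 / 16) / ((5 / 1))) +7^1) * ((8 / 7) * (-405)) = -4662576 * sqrt(7) / 833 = -14809.14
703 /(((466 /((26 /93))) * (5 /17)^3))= 44899907 /2708625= 16.58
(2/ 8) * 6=3/ 2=1.50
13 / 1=13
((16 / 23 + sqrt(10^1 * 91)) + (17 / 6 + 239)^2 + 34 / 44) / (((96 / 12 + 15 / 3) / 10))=10 * sqrt(910) / 13 + 2663399135 / 59202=45011.54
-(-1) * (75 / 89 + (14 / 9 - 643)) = -513122 / 801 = -640.60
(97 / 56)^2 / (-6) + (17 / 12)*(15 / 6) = 19077 / 6272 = 3.04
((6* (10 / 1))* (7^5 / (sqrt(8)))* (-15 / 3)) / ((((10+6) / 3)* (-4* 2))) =3781575* sqrt(2) / 128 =41780.90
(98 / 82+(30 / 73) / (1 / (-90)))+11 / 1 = -24.79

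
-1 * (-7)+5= 12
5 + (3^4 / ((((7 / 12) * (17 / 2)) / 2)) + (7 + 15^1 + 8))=8053 / 119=67.67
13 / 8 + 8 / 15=259 / 120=2.16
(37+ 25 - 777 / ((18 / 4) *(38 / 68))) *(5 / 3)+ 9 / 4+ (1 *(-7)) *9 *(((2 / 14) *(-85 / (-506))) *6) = -72415093 / 173052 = -418.46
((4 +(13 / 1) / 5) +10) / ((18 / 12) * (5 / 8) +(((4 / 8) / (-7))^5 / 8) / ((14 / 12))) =1249902976 / 70589385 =17.71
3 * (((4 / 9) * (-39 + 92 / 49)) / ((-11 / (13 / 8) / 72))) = 283764 / 539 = 526.46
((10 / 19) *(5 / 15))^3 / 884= 250 / 40927653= 0.00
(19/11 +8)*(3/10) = 321/110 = 2.92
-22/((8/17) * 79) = -187/316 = -0.59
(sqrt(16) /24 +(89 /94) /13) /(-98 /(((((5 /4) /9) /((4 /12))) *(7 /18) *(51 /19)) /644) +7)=-37315 /22606926069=-0.00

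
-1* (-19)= 19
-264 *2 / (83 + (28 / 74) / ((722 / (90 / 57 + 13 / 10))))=-40605280 / 6383143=-6.36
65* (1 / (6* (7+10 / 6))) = 5 / 4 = 1.25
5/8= 0.62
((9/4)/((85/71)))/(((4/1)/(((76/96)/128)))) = 4047/1392640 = 0.00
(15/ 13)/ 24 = 5/ 104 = 0.05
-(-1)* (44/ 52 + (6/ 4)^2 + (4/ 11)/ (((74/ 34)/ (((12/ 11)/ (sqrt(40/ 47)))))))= 204* sqrt(470)/ 22385 + 161/ 52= 3.29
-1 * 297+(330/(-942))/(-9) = -419606/1413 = -296.96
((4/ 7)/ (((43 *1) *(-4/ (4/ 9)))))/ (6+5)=-4/ 29799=-0.00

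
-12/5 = -2.40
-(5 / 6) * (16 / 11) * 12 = -160 / 11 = -14.55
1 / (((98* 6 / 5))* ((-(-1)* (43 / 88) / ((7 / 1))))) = 110 / 903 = 0.12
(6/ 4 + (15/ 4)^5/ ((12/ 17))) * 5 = 21546345/ 4096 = 5260.34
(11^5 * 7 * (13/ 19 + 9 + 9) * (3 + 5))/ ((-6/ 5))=-8004234700/ 57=-140425170.18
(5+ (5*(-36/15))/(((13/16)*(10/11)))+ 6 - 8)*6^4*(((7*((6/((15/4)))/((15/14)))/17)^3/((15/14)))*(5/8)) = -11617411448832/4989765625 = -2328.25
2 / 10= 1 / 5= 0.20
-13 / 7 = -1.86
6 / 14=3 / 7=0.43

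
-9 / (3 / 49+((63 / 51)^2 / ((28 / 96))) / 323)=-13722009 / 118043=-116.25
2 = 2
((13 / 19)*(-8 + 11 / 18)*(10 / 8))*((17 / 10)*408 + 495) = -180271 / 24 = -7511.29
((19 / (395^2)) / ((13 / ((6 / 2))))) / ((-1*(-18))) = 19 / 12169950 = 0.00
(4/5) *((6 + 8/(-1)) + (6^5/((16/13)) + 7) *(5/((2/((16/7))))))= 1011944/35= 28912.69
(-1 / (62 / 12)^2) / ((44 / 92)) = -828 / 10571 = -0.08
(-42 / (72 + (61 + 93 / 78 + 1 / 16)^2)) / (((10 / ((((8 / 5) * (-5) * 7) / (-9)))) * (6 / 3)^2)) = -4239872 / 2561874135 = -0.00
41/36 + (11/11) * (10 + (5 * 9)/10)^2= 3805/18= 211.39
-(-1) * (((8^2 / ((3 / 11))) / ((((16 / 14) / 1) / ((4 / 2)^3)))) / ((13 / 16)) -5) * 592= 46562576 / 39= 1193912.21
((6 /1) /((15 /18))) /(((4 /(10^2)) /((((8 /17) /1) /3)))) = 480 /17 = 28.24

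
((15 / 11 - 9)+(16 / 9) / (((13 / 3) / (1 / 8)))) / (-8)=1627 / 1716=0.95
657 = 657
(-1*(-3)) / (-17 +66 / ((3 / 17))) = 1 / 119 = 0.01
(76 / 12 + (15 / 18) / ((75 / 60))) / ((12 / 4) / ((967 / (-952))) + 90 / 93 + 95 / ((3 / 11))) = 0.02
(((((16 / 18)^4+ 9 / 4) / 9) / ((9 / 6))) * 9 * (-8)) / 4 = -75433 / 19683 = -3.83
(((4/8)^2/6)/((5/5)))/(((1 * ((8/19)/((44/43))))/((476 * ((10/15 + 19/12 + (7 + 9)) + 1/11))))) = 608209/688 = 884.02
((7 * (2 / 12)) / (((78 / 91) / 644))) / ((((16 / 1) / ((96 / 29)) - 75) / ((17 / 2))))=-134113 / 1263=-106.19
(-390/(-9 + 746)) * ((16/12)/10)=-52/737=-0.07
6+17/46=6.37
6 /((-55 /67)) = -402 /55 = -7.31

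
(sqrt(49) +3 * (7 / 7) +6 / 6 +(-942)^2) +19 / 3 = 2662144 / 3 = 887381.33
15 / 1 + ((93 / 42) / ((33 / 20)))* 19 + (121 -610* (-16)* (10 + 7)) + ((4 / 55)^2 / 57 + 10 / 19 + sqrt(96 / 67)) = 4* sqrt(402) / 67 + 66818950404 / 402325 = 166083.22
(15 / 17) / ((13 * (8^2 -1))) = 5 / 4641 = 0.00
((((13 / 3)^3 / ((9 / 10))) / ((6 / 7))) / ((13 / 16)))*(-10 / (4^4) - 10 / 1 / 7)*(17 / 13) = -1453075 / 5832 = -249.16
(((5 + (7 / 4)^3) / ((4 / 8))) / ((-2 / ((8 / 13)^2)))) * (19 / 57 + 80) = -4097 / 13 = -315.15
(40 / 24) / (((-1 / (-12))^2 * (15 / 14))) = 224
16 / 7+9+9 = 142 / 7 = 20.29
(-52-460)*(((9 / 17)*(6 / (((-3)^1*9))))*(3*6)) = 18432 / 17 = 1084.24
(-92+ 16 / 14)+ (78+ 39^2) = 10557 / 7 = 1508.14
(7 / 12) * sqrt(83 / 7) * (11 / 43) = 0.51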